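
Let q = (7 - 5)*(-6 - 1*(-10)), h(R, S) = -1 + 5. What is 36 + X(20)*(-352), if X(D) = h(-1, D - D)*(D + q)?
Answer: -39388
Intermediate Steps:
h(R, S) = 4
q = 8 (q = 2*(-6 + 10) = 2*4 = 8)
X(D) = 32 + 4*D (X(D) = 4*(D + 8) = 4*(8 + D) = 32 + 4*D)
36 + X(20)*(-352) = 36 + (32 + 4*20)*(-352) = 36 + (32 + 80)*(-352) = 36 + 112*(-352) = 36 - 39424 = -39388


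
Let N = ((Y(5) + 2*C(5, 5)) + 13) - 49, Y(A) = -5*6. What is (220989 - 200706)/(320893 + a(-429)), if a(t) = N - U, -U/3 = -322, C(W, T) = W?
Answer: 20283/319871 ≈ 0.063410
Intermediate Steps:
Y(A) = -30
U = 966 (U = -3*(-322) = 966)
N = -56 (N = ((-30 + 2*5) + 13) - 49 = ((-30 + 10) + 13) - 49 = (-20 + 13) - 49 = -7 - 49 = -56)
a(t) = -1022 (a(t) = -56 - 1*966 = -56 - 966 = -1022)
(220989 - 200706)/(320893 + a(-429)) = (220989 - 200706)/(320893 - 1022) = 20283/319871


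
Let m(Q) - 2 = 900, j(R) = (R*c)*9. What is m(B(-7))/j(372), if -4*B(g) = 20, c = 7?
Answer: 451/11718 ≈ 0.038488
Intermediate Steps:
B(g) = -5 (B(g) = -1/4*20 = -5)
j(R) = 63*R (j(R) = (R*7)*9 = (7*R)*9 = 63*R)
m(Q) = 902 (m(Q) = 2 + 900 = 902)
m(B(-7))/j(372) = 902/((63*372)) = 902/23436 = 902*(1/23436) = 451/11718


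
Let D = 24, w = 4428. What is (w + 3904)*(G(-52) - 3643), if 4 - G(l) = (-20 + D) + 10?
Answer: -30436796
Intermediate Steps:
G(l) = -10 (G(l) = 4 - ((-20 + 24) + 10) = 4 - (4 + 10) = 4 - 1*14 = 4 - 14 = -10)
(w + 3904)*(G(-52) - 3643) = (4428 + 3904)*(-10 - 3643) = 8332*(-3653) = -30436796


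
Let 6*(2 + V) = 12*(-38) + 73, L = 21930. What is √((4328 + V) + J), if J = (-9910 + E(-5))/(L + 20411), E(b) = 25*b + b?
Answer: √275062248265038/254046 ≈ 65.283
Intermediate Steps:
V = -395/6 (V = -2 + (12*(-38) + 73)/6 = -2 + (-456 + 73)/6 = -2 + (⅙)*(-383) = -2 - 383/6 = -395/6 ≈ -65.833)
E(b) = 26*b
J = -10040/42341 (J = (-9910 + 26*(-5))/(21930 + 20411) = (-9910 - 130)/42341 = -10040*1/42341 = -10040/42341 ≈ -0.23712)
√((4328 + V) + J) = √((4328 - 395/6) - 10040/42341) = √(25573/6 - 10040/42341) = √(1082726153/254046) = √275062248265038/254046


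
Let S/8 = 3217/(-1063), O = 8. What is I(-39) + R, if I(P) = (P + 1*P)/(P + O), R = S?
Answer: -714902/32953 ≈ -21.695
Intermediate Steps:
S = -25736/1063 (S = 8*(3217/(-1063)) = 8*(3217*(-1/1063)) = 8*(-3217/1063) = -25736/1063 ≈ -24.211)
R = -25736/1063 ≈ -24.211
I(P) = 2*P/(8 + P) (I(P) = (P + 1*P)/(P + 8) = (P + P)/(8 + P) = (2*P)/(8 + P) = 2*P/(8 + P))
I(-39) + R = 2*(-39)/(8 - 39) - 25736/1063 = 2*(-39)/(-31) - 25736/1063 = 2*(-39)*(-1/31) - 25736/1063 = 78/31 - 25736/1063 = -714902/32953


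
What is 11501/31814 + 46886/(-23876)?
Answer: -152129166/94948883 ≈ -1.6022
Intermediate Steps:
11501/31814 + 46886/(-23876) = 11501*(1/31814) + 46886*(-1/23876) = 11501/31814 - 23443/11938 = -152129166/94948883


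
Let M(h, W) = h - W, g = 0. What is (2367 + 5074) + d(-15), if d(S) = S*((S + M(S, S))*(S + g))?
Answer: 4066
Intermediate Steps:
d(S) = S**3 (d(S) = S*((S + (S - S))*(S + 0)) = S*((S + 0)*S) = S*(S*S) = S*S**2 = S**3)
(2367 + 5074) + d(-15) = (2367 + 5074) + (-15)**3 = 7441 - 3375 = 4066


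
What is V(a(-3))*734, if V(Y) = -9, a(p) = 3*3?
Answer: -6606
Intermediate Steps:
a(p) = 9
V(a(-3))*734 = -9*734 = -6606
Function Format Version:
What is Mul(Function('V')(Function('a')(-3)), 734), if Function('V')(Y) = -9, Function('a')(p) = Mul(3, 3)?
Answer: -6606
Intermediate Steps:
Function('a')(p) = 9
Mul(Function('V')(Function('a')(-3)), 734) = Mul(-9, 734) = -6606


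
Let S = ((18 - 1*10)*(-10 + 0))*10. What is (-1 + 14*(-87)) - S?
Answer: -419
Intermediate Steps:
S = -800 (S = ((18 - 10)*(-10))*10 = (8*(-10))*10 = -80*10 = -800)
(-1 + 14*(-87)) - S = (-1 + 14*(-87)) - 1*(-800) = (-1 - 1218) + 800 = -1219 + 800 = -419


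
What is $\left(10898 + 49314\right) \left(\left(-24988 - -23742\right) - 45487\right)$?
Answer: $-2813887396$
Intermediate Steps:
$\left(10898 + 49314\right) \left(\left(-24988 - -23742\right) - 45487\right) = 60212 \left(\left(-24988 + 23742\right) - 45487\right) = 60212 \left(-1246 - 45487\right) = 60212 \left(-46733\right) = -2813887396$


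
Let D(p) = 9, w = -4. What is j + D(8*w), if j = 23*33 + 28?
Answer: 796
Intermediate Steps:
j = 787 (j = 759 + 28 = 787)
j + D(8*w) = 787 + 9 = 796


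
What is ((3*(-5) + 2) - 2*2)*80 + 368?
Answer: -992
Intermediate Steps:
((3*(-5) + 2) - 2*2)*80 + 368 = ((-15 + 2) - 4)*80 + 368 = (-13 - 4)*80 + 368 = -17*80 + 368 = -1360 + 368 = -992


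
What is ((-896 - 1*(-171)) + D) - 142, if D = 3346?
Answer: 2479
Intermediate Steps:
((-896 - 1*(-171)) + D) - 142 = ((-896 - 1*(-171)) + 3346) - 142 = ((-896 + 171) + 3346) - 142 = (-725 + 3346) - 142 = 2621 - 142 = 2479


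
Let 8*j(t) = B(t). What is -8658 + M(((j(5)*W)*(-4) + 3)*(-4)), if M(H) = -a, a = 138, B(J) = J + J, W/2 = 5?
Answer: -8796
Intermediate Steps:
W = 10 (W = 2*5 = 10)
B(J) = 2*J
j(t) = t/4 (j(t) = (2*t)/8 = t/4)
M(H) = -138 (M(H) = -1*138 = -138)
-8658 + M(((j(5)*W)*(-4) + 3)*(-4)) = -8658 - 138 = -8796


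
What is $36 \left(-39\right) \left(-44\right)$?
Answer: $61776$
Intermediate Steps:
$36 \left(-39\right) \left(-44\right) = \left(-1404\right) \left(-44\right) = 61776$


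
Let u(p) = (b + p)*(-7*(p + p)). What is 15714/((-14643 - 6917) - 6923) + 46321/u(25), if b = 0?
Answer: -29731807/5086250 ≈ -5.8455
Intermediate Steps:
u(p) = -14*p² (u(p) = (0 + p)*(-7*(p + p)) = p*(-14*p) = -14*p²)
15714/((-14643 - 6917) - 6923) + 46321/u(25) = 15714/((-14643 - 6917) - 6923) + 46321/((-14*25²)) = 15714/(-21560 - 6923) + 46321/((-14*625)) = 15714/(-28483) + 46321/(-8750) = 15714*(-1/28483) + 46321*(-1/8750) = -15714/28483 - 46321/8750 = -29731807/5086250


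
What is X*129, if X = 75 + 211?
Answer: 36894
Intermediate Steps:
X = 286
X*129 = 286*129 = 36894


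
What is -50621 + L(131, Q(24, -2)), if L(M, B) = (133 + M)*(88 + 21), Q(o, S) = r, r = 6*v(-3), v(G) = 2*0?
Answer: -21845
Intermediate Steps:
v(G) = 0
r = 0 (r = 6*0 = 0)
Q(o, S) = 0
L(M, B) = 14497 + 109*M (L(M, B) = (133 + M)*109 = 14497 + 109*M)
-50621 + L(131, Q(24, -2)) = -50621 + (14497 + 109*131) = -50621 + (14497 + 14279) = -50621 + 28776 = -21845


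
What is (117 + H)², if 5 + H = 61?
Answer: 29929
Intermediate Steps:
H = 56 (H = -5 + 61 = 56)
(117 + H)² = (117 + 56)² = 173² = 29929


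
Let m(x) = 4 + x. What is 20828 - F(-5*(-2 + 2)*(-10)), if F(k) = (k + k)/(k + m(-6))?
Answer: 20828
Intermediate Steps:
F(k) = 2*k/(-2 + k) (F(k) = (k + k)/(k + (4 - 6)) = (2*k)/(k - 2) = (2*k)/(-2 + k) = 2*k/(-2 + k))
20828 - F(-5*(-2 + 2)*(-10)) = 20828 - 2*-5*(-2 + 2)*(-10)/(-2 - 5*(-2 + 2)*(-10)) = 20828 - 2*-5*0*(-10)/(-2 - 5*0*(-10)) = 20828 - 2*0*(-10)/(-2 + 0*(-10)) = 20828 - 2*0/(-2 + 0) = 20828 - 2*0/(-2) = 20828 - 2*0*(-1)/2 = 20828 - 1*0 = 20828 + 0 = 20828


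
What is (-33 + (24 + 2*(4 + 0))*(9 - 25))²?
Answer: 297025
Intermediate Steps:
(-33 + (24 + 2*(4 + 0))*(9 - 25))² = (-33 + (24 + 2*4)*(-16))² = (-33 + (24 + 8)*(-16))² = (-33 + 32*(-16))² = (-33 - 512)² = (-545)² = 297025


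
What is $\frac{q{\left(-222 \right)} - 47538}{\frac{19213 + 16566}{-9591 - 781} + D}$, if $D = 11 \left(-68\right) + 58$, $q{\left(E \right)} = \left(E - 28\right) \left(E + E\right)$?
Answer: $- \frac{658227864}{7192459} \approx -91.516$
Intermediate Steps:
$q{\left(E \right)} = 2 E \left(-28 + E\right)$ ($q{\left(E \right)} = \left(-28 + E\right) 2 E = 2 E \left(-28 + E\right)$)
$D = -690$ ($D = -748 + 58 = -690$)
$\frac{q{\left(-222 \right)} - 47538}{\frac{19213 + 16566}{-9591 - 781} + D} = \frac{2 \left(-222\right) \left(-28 - 222\right) - 47538}{\frac{19213 + 16566}{-9591 - 781} - 690} = \frac{2 \left(-222\right) \left(-250\right) - 47538}{\frac{35779}{-10372} - 690} = \frac{111000 - 47538}{35779 \left(- \frac{1}{10372}\right) - 690} = \frac{63462}{- \frac{35779}{10372} - 690} = \frac{63462}{- \frac{7192459}{10372}} = 63462 \left(- \frac{10372}{7192459}\right) = - \frac{658227864}{7192459}$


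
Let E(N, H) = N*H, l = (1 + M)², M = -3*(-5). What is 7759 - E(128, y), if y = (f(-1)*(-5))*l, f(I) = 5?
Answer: 826959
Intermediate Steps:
M = 15
l = 256 (l = (1 + 15)² = 16² = 256)
y = -6400 (y = (5*(-5))*256 = -25*256 = -6400)
E(N, H) = H*N
7759 - E(128, y) = 7759 - (-6400)*128 = 7759 - 1*(-819200) = 7759 + 819200 = 826959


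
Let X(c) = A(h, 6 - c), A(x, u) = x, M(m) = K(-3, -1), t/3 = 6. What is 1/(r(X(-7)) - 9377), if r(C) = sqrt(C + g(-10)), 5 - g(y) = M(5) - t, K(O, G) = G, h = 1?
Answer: -1/9372 ≈ -0.00010670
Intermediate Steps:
t = 18 (t = 3*6 = 18)
M(m) = -1
X(c) = 1
g(y) = 24 (g(y) = 5 - (-1 - 1*18) = 5 - (-1 - 18) = 5 - 1*(-19) = 5 + 19 = 24)
r(C) = sqrt(24 + C) (r(C) = sqrt(C + 24) = sqrt(24 + C))
1/(r(X(-7)) - 9377) = 1/(sqrt(24 + 1) - 9377) = 1/(sqrt(25) - 9377) = 1/(5 - 9377) = 1/(-9372) = -1/9372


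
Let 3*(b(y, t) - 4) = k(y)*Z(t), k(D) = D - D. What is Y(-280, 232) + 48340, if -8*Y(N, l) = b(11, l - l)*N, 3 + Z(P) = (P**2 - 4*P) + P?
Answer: 48480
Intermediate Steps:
k(D) = 0
Z(P) = -3 + P**2 - 3*P (Z(P) = -3 + ((P**2 - 4*P) + P) = -3 + (P**2 - 3*P) = -3 + P**2 - 3*P)
b(y, t) = 4 (b(y, t) = 4 + (0*(-3 + t**2 - 3*t))/3 = 4 + (1/3)*0 = 4 + 0 = 4)
Y(N, l) = -N/2
Y(-280, 232) + 48340 = -1/2*(-280) + 48340 = 140 + 48340 = 48480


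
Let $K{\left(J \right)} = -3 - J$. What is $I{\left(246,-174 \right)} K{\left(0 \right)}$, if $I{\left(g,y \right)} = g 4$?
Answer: $-2952$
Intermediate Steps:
$I{\left(g,y \right)} = 4 g$
$I{\left(246,-174 \right)} K{\left(0 \right)} = 4 \cdot 246 \left(-3 - 0\right) = 984 \left(-3 + 0\right) = 984 \left(-3\right) = -2952$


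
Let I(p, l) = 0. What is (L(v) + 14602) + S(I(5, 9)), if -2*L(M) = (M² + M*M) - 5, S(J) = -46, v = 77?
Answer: 17259/2 ≈ 8629.5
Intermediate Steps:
L(M) = 5/2 - M² (L(M) = -((M² + M*M) - 5)/2 = -((M² + M²) - 5)/2 = -(2*M² - 5)/2 = -(-5 + 2*M²)/2 = 5/2 - M²)
(L(v) + 14602) + S(I(5, 9)) = ((5/2 - 1*77²) + 14602) - 46 = ((5/2 - 1*5929) + 14602) - 46 = ((5/2 - 5929) + 14602) - 46 = (-11853/2 + 14602) - 46 = 17351/2 - 46 = 17259/2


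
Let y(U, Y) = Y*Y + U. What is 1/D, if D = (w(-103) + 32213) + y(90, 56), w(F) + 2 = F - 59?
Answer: 1/35275 ≈ 2.8349e-5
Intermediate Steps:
y(U, Y) = U + Y² (y(U, Y) = Y² + U = U + Y²)
w(F) = -61 + F (w(F) = -2 + (F - 59) = -2 + (-59 + F) = -61 + F)
D = 35275 (D = ((-61 - 103) + 32213) + (90 + 56²) = (-164 + 32213) + (90 + 3136) = 32049 + 3226 = 35275)
1/D = 1/35275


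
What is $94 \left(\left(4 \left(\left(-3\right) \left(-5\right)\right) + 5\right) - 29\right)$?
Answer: $3384$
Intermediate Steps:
$94 \left(\left(4 \left(\left(-3\right) \left(-5\right)\right) + 5\right) - 29\right) = 94 \left(\left(4 \cdot 15 + 5\right) - 29\right) = 94 \left(\left(60 + 5\right) - 29\right) = 94 \left(65 - 29\right) = 94 \cdot 36 = 3384$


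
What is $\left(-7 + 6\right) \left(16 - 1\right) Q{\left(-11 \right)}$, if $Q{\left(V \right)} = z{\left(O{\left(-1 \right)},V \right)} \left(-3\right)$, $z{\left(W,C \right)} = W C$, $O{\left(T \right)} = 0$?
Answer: $0$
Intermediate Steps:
$z{\left(W,C \right)} = C W$
$Q{\left(V \right)} = 0$ ($Q{\left(V \right)} = V 0 \left(-3\right) = 0 \left(-3\right) = 0$)
$\left(-7 + 6\right) \left(16 - 1\right) Q{\left(-11 \right)} = \left(-7 + 6\right) \left(16 - 1\right) 0 = \left(-1\right) 15 \cdot 0 = \left(-15\right) 0 = 0$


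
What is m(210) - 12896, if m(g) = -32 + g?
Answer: -12718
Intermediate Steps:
m(210) - 12896 = (-32 + 210) - 12896 = 178 - 12896 = -12718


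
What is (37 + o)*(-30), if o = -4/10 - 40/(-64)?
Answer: -4467/4 ≈ -1116.8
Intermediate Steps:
o = 9/40 (o = -4*1/10 - 40*(-1/64) = -2/5 + 5/8 = 9/40 ≈ 0.22500)
(37 + o)*(-30) = (37 + 9/40)*(-30) = (1489/40)*(-30) = -4467/4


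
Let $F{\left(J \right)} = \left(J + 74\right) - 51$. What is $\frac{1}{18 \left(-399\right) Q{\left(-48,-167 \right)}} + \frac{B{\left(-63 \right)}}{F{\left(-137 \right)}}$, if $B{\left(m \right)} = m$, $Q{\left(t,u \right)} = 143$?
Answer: $\frac{283783}{513513} \approx 0.55263$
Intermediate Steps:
$F{\left(J \right)} = 23 + J$ ($F{\left(J \right)} = \left(74 + J\right) - 51 = 23 + J$)
$\frac{1}{18 \left(-399\right) Q{\left(-48,-167 \right)}} + \frac{B{\left(-63 \right)}}{F{\left(-137 \right)}} = \frac{1}{18 \left(-399\right) 143} - \frac{63}{23 - 137} = \frac{1}{-7182} \cdot \frac{1}{143} - \frac{63}{-114} = \left(- \frac{1}{7182}\right) \frac{1}{143} - - \frac{21}{38} = - \frac{1}{1027026} + \frac{21}{38} = \frac{283783}{513513}$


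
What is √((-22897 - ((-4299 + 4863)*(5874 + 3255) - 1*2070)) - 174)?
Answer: I*√5169757 ≈ 2273.7*I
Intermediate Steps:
√((-22897 - ((-4299 + 4863)*(5874 + 3255) - 1*2070)) - 174) = √((-22897 - (564*9129 - 2070)) - 174) = √((-22897 - (5148756 - 2070)) - 174) = √((-22897 - 1*5146686) - 174) = √((-22897 - 5146686) - 174) = √(-5169583 - 174) = √(-5169757) = I*√5169757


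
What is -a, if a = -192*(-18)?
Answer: -3456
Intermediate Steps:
a = 3456
-a = -1*3456 = -3456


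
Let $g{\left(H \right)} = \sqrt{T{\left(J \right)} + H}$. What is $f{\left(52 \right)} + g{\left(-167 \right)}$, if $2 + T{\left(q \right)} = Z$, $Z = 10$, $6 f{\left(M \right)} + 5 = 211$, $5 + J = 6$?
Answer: $\frac{103}{3} + i \sqrt{159} \approx 34.333 + 12.61 i$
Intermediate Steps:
$J = 1$ ($J = -5 + 6 = 1$)
$f{\left(M \right)} = \frac{103}{3}$ ($f{\left(M \right)} = - \frac{5}{6} + \frac{1}{6} \cdot 211 = - \frac{5}{6} + \frac{211}{6} = \frac{103}{3}$)
$T{\left(q \right)} = 8$ ($T{\left(q \right)} = -2 + 10 = 8$)
$g{\left(H \right)} = \sqrt{8 + H}$
$f{\left(52 \right)} + g{\left(-167 \right)} = \frac{103}{3} + \sqrt{8 - 167} = \frac{103}{3} + \sqrt{-159} = \frac{103}{3} + i \sqrt{159}$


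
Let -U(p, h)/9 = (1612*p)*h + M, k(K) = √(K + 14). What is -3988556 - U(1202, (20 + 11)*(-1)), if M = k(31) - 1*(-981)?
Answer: -544576823 + 27*√5 ≈ -5.4458e+8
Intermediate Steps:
k(K) = √(14 + K)
M = 981 + 3*√5 (M = √(14 + 31) - 1*(-981) = √45 + 981 = 3*√5 + 981 = 981 + 3*√5 ≈ 987.71)
U(p, h) = -8829 - 27*√5 - 14508*h*p (U(p, h) = -9*((1612*p)*h + (981 + 3*√5)) = -9*(1612*h*p + (981 + 3*√5)) = -9*(981 + 3*√5 + 1612*h*p) = -8829 - 27*√5 - 14508*h*p)
-3988556 - U(1202, (20 + 11)*(-1)) = -3988556 - (-8829 - 27*√5 - 14508*(20 + 11)*(-1)*1202) = -3988556 - (-8829 - 27*√5 - 14508*31*(-1)*1202) = -3988556 - (-8829 - 27*√5 - 14508*(-31)*1202) = -3988556 - (-8829 - 27*√5 + 540597096) = -3988556 - (540588267 - 27*√5) = -3988556 + (-540588267 + 27*√5) = -544576823 + 27*√5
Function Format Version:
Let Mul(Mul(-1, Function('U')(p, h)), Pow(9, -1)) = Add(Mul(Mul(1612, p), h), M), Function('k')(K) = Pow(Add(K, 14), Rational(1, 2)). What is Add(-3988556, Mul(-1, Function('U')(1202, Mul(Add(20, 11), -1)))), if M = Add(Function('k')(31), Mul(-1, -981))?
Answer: Add(-544576823, Mul(27, Pow(5, Rational(1, 2)))) ≈ -5.4458e+8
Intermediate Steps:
Function('k')(K) = Pow(Add(14, K), Rational(1, 2))
M = Add(981, Mul(3, Pow(5, Rational(1, 2)))) (M = Add(Pow(Add(14, 31), Rational(1, 2)), Mul(-1, -981)) = Add(Pow(45, Rational(1, 2)), 981) = Add(Mul(3, Pow(5, Rational(1, 2))), 981) = Add(981, Mul(3, Pow(5, Rational(1, 2)))) ≈ 987.71)
Function('U')(p, h) = Add(-8829, Mul(-27, Pow(5, Rational(1, 2))), Mul(-14508, h, p)) (Function('U')(p, h) = Mul(-9, Add(Mul(Mul(1612, p), h), Add(981, Mul(3, Pow(5, Rational(1, 2)))))) = Mul(-9, Add(Mul(1612, h, p), Add(981, Mul(3, Pow(5, Rational(1, 2)))))) = Mul(-9, Add(981, Mul(3, Pow(5, Rational(1, 2))), Mul(1612, h, p))) = Add(-8829, Mul(-27, Pow(5, Rational(1, 2))), Mul(-14508, h, p)))
Add(-3988556, Mul(-1, Function('U')(1202, Mul(Add(20, 11), -1)))) = Add(-3988556, Mul(-1, Add(-8829, Mul(-27, Pow(5, Rational(1, 2))), Mul(-14508, Mul(Add(20, 11), -1), 1202)))) = Add(-3988556, Mul(-1, Add(-8829, Mul(-27, Pow(5, Rational(1, 2))), Mul(-14508, Mul(31, -1), 1202)))) = Add(-3988556, Mul(-1, Add(-8829, Mul(-27, Pow(5, Rational(1, 2))), Mul(-14508, -31, 1202)))) = Add(-3988556, Mul(-1, Add(-8829, Mul(-27, Pow(5, Rational(1, 2))), 540597096))) = Add(-3988556, Mul(-1, Add(540588267, Mul(-27, Pow(5, Rational(1, 2)))))) = Add(-3988556, Add(-540588267, Mul(27, Pow(5, Rational(1, 2))))) = Add(-544576823, Mul(27, Pow(5, Rational(1, 2))))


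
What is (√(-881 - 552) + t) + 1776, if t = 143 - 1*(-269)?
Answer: 2188 + I*√1433 ≈ 2188.0 + 37.855*I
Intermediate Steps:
t = 412 (t = 143 + 269 = 412)
(√(-881 - 552) + t) + 1776 = (√(-881 - 552) + 412) + 1776 = (√(-1433) + 412) + 1776 = (I*√1433 + 412) + 1776 = (412 + I*√1433) + 1776 = 2188 + I*√1433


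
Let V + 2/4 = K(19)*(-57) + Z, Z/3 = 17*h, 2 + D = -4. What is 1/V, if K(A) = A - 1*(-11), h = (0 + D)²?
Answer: 2/251 ≈ 0.0079681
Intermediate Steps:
D = -6 (D = -2 - 4 = -6)
h = 36 (h = (0 - 6)² = (-6)² = 36)
K(A) = 11 + A (K(A) = A + 11 = 11 + A)
Z = 1836 (Z = 3*(17*36) = 3*612 = 1836)
V = 251/2 (V = -½ + ((11 + 19)*(-57) + 1836) = -½ + (30*(-57) + 1836) = -½ + (-1710 + 1836) = -½ + 126 = 251/2 ≈ 125.50)
1/V = 1/(251/2) = 2/251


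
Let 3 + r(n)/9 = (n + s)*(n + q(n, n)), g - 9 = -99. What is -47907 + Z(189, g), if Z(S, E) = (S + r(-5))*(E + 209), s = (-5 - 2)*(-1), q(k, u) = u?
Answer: -50049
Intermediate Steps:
g = -90 (g = 9 - 99 = -90)
s = 7 (s = -7*(-1) = 7)
r(n) = -27 + 18*n*(7 + n) (r(n) = -27 + 9*((n + 7)*(n + n)) = -27 + 9*((7 + n)*(2*n)) = -27 + 9*(2*n*(7 + n)) = -27 + 18*n*(7 + n))
Z(S, E) = (-207 + S)*(209 + E) (Z(S, E) = (S + (-27 + 18*(-5)² + 126*(-5)))*(E + 209) = (S + (-27 + 18*25 - 630))*(209 + E) = (S + (-27 + 450 - 630))*(209 + E) = (S - 207)*(209 + E) = (-207 + S)*(209 + E))
-47907 + Z(189, g) = -47907 + (-43263 - 207*(-90) + 209*189 - 90*189) = -47907 + (-43263 + 18630 + 39501 - 17010) = -47907 - 2142 = -50049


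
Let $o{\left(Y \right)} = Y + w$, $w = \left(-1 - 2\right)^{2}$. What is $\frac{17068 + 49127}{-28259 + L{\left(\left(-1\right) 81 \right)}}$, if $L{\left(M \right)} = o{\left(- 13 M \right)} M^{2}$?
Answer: $\frac{66195}{6939523} \approx 0.0095388$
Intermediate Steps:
$w = 9$ ($w = \left(-3\right)^{2} = 9$)
$o{\left(Y \right)} = 9 + Y$ ($o{\left(Y \right)} = Y + 9 = 9 + Y$)
$L{\left(M \right)} = M^{2} \left(9 - 13 M\right)$ ($L{\left(M \right)} = \left(9 - 13 M\right) M^{2} = M^{2} \left(9 - 13 M\right)$)
$\frac{17068 + 49127}{-28259 + L{\left(\left(-1\right) 81 \right)}} = \frac{17068 + 49127}{-28259 + \left(\left(-1\right) 81\right)^{2} \left(9 - 13 \left(\left(-1\right) 81\right)\right)} = \frac{66195}{-28259 + \left(-81\right)^{2} \left(9 - -1053\right)} = \frac{66195}{-28259 + 6561 \left(9 + 1053\right)} = \frac{66195}{-28259 + 6561 \cdot 1062} = \frac{66195}{-28259 + 6967782} = \frac{66195}{6939523}$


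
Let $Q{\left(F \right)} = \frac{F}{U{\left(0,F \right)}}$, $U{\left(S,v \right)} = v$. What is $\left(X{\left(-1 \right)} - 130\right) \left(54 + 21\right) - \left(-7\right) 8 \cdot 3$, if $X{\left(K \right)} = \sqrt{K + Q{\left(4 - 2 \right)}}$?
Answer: $-9582$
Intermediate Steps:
$Q{\left(F \right)} = 1$ ($Q{\left(F \right)} = \frac{F}{F} = 1$)
$X{\left(K \right)} = \sqrt{1 + K}$ ($X{\left(K \right)} = \sqrt{K + 1} = \sqrt{1 + K}$)
$\left(X{\left(-1 \right)} - 130\right) \left(54 + 21\right) - \left(-7\right) 8 \cdot 3 = \left(\sqrt{1 - 1} - 130\right) \left(54 + 21\right) - \left(-7\right) 8 \cdot 3 = \left(\sqrt{0} - 130\right) 75 - \left(-56\right) 3 = \left(0 - 130\right) 75 - -168 = \left(-130\right) 75 + 168 = -9750 + 168 = -9582$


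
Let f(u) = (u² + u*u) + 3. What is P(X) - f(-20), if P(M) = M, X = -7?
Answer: -810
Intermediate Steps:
f(u) = 3 + 2*u² (f(u) = (u² + u²) + 3 = 2*u² + 3 = 3 + 2*u²)
P(X) - f(-20) = -7 - (3 + 2*(-20)²) = -7 - (3 + 2*400) = -7 - (3 + 800) = -7 - 1*803 = -7 - 803 = -810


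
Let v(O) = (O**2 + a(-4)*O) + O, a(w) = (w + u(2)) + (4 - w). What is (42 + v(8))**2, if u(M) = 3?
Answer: 28900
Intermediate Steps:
a(w) = 7 (a(w) = (w + 3) + (4 - w) = (3 + w) + (4 - w) = 7)
v(O) = O**2 + 8*O (v(O) = (O**2 + 7*O) + O = O**2 + 8*O)
(42 + v(8))**2 = (42 + 8*(8 + 8))**2 = (42 + 8*16)**2 = (42 + 128)**2 = 170**2 = 28900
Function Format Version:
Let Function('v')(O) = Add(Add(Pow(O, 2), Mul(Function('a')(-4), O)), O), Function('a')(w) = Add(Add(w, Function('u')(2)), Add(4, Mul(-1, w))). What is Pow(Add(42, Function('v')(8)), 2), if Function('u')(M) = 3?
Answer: 28900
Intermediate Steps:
Function('a')(w) = 7 (Function('a')(w) = Add(Add(w, 3), Add(4, Mul(-1, w))) = Add(Add(3, w), Add(4, Mul(-1, w))) = 7)
Function('v')(O) = Add(Pow(O, 2), Mul(8, O)) (Function('v')(O) = Add(Add(Pow(O, 2), Mul(7, O)), O) = Add(Pow(O, 2), Mul(8, O)))
Pow(Add(42, Function('v')(8)), 2) = Pow(Add(42, Mul(8, Add(8, 8))), 2) = Pow(Add(42, Mul(8, 16)), 2) = Pow(Add(42, 128), 2) = Pow(170, 2) = 28900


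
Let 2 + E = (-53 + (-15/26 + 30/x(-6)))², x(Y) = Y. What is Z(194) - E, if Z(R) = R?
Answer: -2187033/676 ≈ -3235.3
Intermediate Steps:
E = 2318177/676 (E = -2 + (-53 + (-15/26 + 30/(-6)))² = -2 + (-53 + (-15*1/26 + 30*(-⅙)))² = -2 + (-53 + (-15/26 - 5))² = -2 + (-53 - 145/26)² = -2 + (-1523/26)² = -2 + 2319529/676 = 2318177/676 ≈ 3429.3)
Z(194) - E = 194 - 1*2318177/676 = 194 - 2318177/676 = -2187033/676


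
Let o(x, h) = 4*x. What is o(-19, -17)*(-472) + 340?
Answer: 36212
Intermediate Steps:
o(-19, -17)*(-472) + 340 = (4*(-19))*(-472) + 340 = -76*(-472) + 340 = 35872 + 340 = 36212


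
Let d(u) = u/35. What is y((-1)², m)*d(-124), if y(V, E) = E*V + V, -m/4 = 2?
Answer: 124/5 ≈ 24.800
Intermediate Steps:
d(u) = u/35 (d(u) = u*(1/35) = u/35)
m = -8 (m = -4*2 = -8)
y(V, E) = V + E*V
y((-1)², m)*d(-124) = ((-1)²*(1 - 8))*((1/35)*(-124)) = (1*(-7))*(-124/35) = -7*(-124/35) = 124/5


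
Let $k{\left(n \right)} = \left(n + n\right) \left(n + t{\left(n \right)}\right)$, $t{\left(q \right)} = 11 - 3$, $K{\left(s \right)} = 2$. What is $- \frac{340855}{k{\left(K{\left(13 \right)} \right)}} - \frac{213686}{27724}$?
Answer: $- \frac{472920573}{55448} \approx -8529.1$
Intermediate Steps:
$t{\left(q \right)} = 8$ ($t{\left(q \right)} = 11 - 3 = 8$)
$k{\left(n \right)} = 2 n \left(8 + n\right)$ ($k{\left(n \right)} = \left(n + n\right) \left(n + 8\right) = 2 n \left(8 + n\right)$)
$- \frac{340855}{k{\left(K{\left(13 \right)} \right)}} - \frac{213686}{27724} = - \frac{340855}{2 \cdot 2 \left(8 + 2\right)} - \frac{213686}{27724} = - \frac{340855}{2 \cdot 2 \cdot 10} - \frac{106843}{13862} = - \frac{340855}{40} - \frac{106843}{13862} = \left(-340855\right) \frac{1}{40} - \frac{106843}{13862} = - \frac{68171}{8} - \frac{106843}{13862} = - \frac{472920573}{55448}$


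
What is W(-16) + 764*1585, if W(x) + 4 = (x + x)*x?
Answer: 1211448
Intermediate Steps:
W(x) = -4 + 2*x² (W(x) = -4 + (x + x)*x = -4 + (2*x)*x = -4 + 2*x²)
W(-16) + 764*1585 = (-4 + 2*(-16)²) + 764*1585 = (-4 + 2*256) + 1210940 = (-4 + 512) + 1210940 = 508 + 1210940 = 1211448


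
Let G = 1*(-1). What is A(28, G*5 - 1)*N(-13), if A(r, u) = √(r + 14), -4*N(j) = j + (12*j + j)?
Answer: 91*√42/2 ≈ 294.87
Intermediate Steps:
G = -1
N(j) = -7*j/2 (N(j) = -(j + (12*j + j))/4 = -(j + 13*j)/4 = -7*j/2)
A(r, u) = √(14 + r)
A(28, G*5 - 1)*N(-13) = √(14 + 28)*(-7/2*(-13)) = √42*(91/2) = 91*√42/2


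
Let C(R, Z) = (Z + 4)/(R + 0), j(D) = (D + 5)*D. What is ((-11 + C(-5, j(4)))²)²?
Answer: 130321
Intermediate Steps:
j(D) = D*(5 + D) (j(D) = (5 + D)*D = D*(5 + D))
C(R, Z) = (4 + Z)/R
((-11 + C(-5, j(4)))²)² = ((-11 + (4 + 4*(5 + 4))/(-5))²)² = ((-11 - (4 + 4*9)/5)²)² = ((-11 - (4 + 36)/5)²)² = ((-11 - ⅕*40)²)² = ((-11 - 8)²)² = ((-19)²)² = 361² = 130321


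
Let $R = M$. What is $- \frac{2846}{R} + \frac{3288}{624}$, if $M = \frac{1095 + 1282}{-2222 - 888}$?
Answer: $\frac{230453209}{61802} \approx 3728.9$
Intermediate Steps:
$M = - \frac{2377}{3110}$ ($M = \frac{2377}{-3110} = 2377 \left(- \frac{1}{3110}\right) = - \frac{2377}{3110} \approx -0.76431$)
$R = - \frac{2377}{3110} \approx -0.76431$
$- \frac{2846}{R} + \frac{3288}{624} = - \frac{2846}{- \frac{2377}{3110}} + \frac{3288}{624} = \left(-2846\right) \left(- \frac{3110}{2377}\right) + 3288 \cdot \frac{1}{624} = \frac{8851060}{2377} + \frac{137}{26} = \frac{230453209}{61802}$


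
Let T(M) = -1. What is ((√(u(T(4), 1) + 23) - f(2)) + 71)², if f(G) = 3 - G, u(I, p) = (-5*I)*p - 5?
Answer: (70 + √23)² ≈ 5594.4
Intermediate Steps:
u(I, p) = -5 - 5*I*p (u(I, p) = -5*I*p - 5 = -5 - 5*I*p)
((√(u(T(4), 1) + 23) - f(2)) + 71)² = ((√((-5 - 5*(-1)*1) + 23) - (3 - 1*2)) + 71)² = ((√((-5 + 5) + 23) - (3 - 2)) + 71)² = ((√(0 + 23) - 1*1) + 71)² = ((√23 - 1) + 71)² = ((-1 + √23) + 71)² = (70 + √23)²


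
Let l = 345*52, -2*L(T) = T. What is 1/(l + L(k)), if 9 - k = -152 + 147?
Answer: 1/17933 ≈ 5.5763e-5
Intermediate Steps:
k = 14 (k = 9 - (-152 + 147) = 9 - 1*(-5) = 9 + 5 = 14)
L(T) = -T/2
l = 17940
1/(l + L(k)) = 1/(17940 - ½*14) = 1/(17940 - 7) = 1/17933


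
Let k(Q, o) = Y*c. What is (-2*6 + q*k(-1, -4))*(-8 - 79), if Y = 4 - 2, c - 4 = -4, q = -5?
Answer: 1044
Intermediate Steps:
c = 0 (c = 4 - 4 = 0)
Y = 2
k(Q, o) = 0 (k(Q, o) = 2*0 = 0)
(-2*6 + q*k(-1, -4))*(-8 - 79) = (-2*6 - 5*0)*(-8 - 79) = (-12 + 0)*(-87) = -12*(-87) = 1044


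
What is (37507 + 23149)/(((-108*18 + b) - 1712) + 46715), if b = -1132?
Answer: 60656/41927 ≈ 1.4467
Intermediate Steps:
(37507 + 23149)/(((-108*18 + b) - 1712) + 46715) = (37507 + 23149)/(((-108*18 - 1132) - 1712) + 46715) = 60656/(((-1944 - 1132) - 1712) + 46715) = 60656/((-3076 - 1712) + 46715) = 60656/(-4788 + 46715) = 60656/41927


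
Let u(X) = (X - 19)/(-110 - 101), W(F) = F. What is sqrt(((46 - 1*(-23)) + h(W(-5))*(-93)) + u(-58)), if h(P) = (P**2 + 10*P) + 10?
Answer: sqrt(65194991)/211 ≈ 38.267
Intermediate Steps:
h(P) = 10 + P**2 + 10*P
u(X) = 19/211 - X/211 (u(X) = (-19 + X)/(-211) = (-19 + X)*(-1/211) = 19/211 - X/211)
sqrt(((46 - 1*(-23)) + h(W(-5))*(-93)) + u(-58)) = sqrt(((46 - 1*(-23)) + (10 + (-5)**2 + 10*(-5))*(-93)) + (19/211 - 1/211*(-58))) = sqrt(((46 + 23) + (10 + 25 - 50)*(-93)) + (19/211 + 58/211)) = sqrt((69 - 15*(-93)) + 77/211) = sqrt((69 + 1395) + 77/211) = sqrt(1464 + 77/211) = sqrt(308981/211) = sqrt(65194991)/211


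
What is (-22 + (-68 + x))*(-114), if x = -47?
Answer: 15618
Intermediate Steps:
(-22 + (-68 + x))*(-114) = (-22 + (-68 - 47))*(-114) = (-22 - 115)*(-114) = -137*(-114) = 15618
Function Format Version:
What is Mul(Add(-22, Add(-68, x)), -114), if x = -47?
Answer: 15618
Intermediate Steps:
Mul(Add(-22, Add(-68, x)), -114) = Mul(Add(-22, Add(-68, -47)), -114) = Mul(Add(-22, -115), -114) = Mul(-137, -114) = 15618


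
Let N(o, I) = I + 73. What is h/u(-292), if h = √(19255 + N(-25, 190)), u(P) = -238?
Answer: -√19518/238 ≈ -0.58700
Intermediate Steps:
N(o, I) = 73 + I
h = √19518 (h = √(19255 + (73 + 190)) = √(19255 + 263) = √19518 ≈ 139.71)
h/u(-292) = √19518/(-238) = √19518*(-1/238) = -√19518/238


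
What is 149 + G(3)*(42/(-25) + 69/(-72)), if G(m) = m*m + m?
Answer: 5867/50 ≈ 117.34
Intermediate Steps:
G(m) = m + m² (G(m) = m² + m = m + m²)
149 + G(3)*(42/(-25) + 69/(-72)) = 149 + (3*(1 + 3))*(42/(-25) + 69/(-72)) = 149 + (3*4)*(42*(-1/25) + 69*(-1/72)) = 149 + 12*(-42/25 - 23/24) = 149 + 12*(-1583/600) = 149 - 1583/50 = 5867/50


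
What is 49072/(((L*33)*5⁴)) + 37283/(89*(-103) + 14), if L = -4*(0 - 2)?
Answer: -237605791/62926875 ≈ -3.7759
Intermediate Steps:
L = 8 (L = -4*(-2) = 8)
49072/(((L*33)*5⁴)) + 37283/(89*(-103) + 14) = 49072/(((8*33)*5⁴)) + 37283/(89*(-103) + 14) = 49072/((264*625)) + 37283/(-9167 + 14) = 49072/165000 + 37283/(-9153) = 49072*(1/165000) + 37283*(-1/9153) = 6134/20625 - 37283/9153 = -237605791/62926875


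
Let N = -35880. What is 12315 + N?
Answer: -23565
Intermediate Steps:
12315 + N = 12315 - 35880 = -23565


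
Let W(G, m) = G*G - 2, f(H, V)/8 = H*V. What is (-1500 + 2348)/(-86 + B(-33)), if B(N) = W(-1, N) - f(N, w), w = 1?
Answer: 848/177 ≈ 4.7910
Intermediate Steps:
f(H, V) = 8*H*V (f(H, V) = 8*(H*V) = 8*H*V)
W(G, m) = -2 + G² (W(G, m) = G² - 2 = -2 + G²)
B(N) = -1 - 8*N (B(N) = (-2 + (-1)²) - 8*N = (-2 + 1) - 8*N = -1 - 8*N)
(-1500 + 2348)/(-86 + B(-33)) = (-1500 + 2348)/(-86 + (-1 - 8*(-33))) = 848/(-86 + (-1 + 264)) = 848/(-86 + 263) = 848/177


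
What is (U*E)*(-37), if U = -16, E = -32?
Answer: -18944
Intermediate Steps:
(U*E)*(-37) = -16*(-32)*(-37) = 512*(-37) = -18944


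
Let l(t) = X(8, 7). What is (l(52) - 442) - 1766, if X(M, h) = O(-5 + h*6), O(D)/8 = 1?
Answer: -2200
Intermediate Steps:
O(D) = 8 (O(D) = 8*1 = 8)
X(M, h) = 8
l(t) = 8
(l(52) - 442) - 1766 = (8 - 442) - 1766 = -434 - 1766 = -2200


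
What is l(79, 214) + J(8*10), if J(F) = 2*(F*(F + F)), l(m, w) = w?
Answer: 25814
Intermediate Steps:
J(F) = 4*F**2 (J(F) = 2*(F*(2*F)) = 2*(2*F**2) = 4*F**2)
l(79, 214) + J(8*10) = 214 + 4*(8*10)**2 = 214 + 4*80**2 = 214 + 4*6400 = 214 + 25600 = 25814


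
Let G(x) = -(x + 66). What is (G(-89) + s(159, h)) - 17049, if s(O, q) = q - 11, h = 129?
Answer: -16908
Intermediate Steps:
s(O, q) = -11 + q
G(x) = -66 - x (G(x) = -(66 + x) = -66 - x)
(G(-89) + s(159, h)) - 17049 = ((-66 - 1*(-89)) + (-11 + 129)) - 17049 = ((-66 + 89) + 118) - 17049 = (23 + 118) - 17049 = 141 - 17049 = -16908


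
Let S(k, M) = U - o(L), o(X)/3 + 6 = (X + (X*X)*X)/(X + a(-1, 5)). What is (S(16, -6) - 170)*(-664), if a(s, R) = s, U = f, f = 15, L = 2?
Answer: 110888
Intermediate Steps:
U = 15
o(X) = -18 + 3*(X + X³)/(-1 + X) (o(X) = -18 + 3*((X + (X*X)*X)/(X - 1)) = -18 + 3*((X + X²*X)/(-1 + X)) = -18 + 3*((X + X³)/(-1 + X)) = -18 + 3*(X + X³)/(-1 + X))
S(k, M) = 3 (S(k, M) = 15 - 3*(6 + 2³ - 5*2)/(-1 + 2) = 15 - 3*(6 + 8 - 10)/1 = 15 - 3*4 = 15 - 1*12 = 15 - 12 = 3)
(S(16, -6) - 170)*(-664) = (3 - 170)*(-664) = -167*(-664) = 110888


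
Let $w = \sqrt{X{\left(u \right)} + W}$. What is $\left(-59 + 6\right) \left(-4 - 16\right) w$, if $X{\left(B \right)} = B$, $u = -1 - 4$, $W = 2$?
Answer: $1060 i \sqrt{3} \approx 1836.0 i$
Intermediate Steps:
$u = -5$ ($u = -1 - 4 = -5$)
$w = i \sqrt{3}$ ($w = \sqrt{-5 + 2} = \sqrt{-3} = i \sqrt{3} \approx 1.732 i$)
$\left(-59 + 6\right) \left(-4 - 16\right) w = \left(-59 + 6\right) \left(-4 - 16\right) i \sqrt{3} = - 53 \left(-4 - 16\right) i \sqrt{3} = \left(-53\right) \left(-20\right) i \sqrt{3} = 1060 i \sqrt{3}$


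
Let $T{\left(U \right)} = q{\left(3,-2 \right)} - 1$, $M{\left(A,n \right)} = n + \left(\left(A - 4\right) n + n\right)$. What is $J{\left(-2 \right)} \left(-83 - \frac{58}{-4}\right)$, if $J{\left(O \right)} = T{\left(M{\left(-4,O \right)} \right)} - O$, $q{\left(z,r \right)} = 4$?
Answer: $- \frac{685}{2} \approx -342.5$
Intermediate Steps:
$M{\left(A,n \right)} = 2 n + n \left(-4 + A\right)$ ($M{\left(A,n \right)} = n + \left(\left(A - 4\right) n + n\right) = n + \left(\left(-4 + A\right) n + n\right) = n + \left(n \left(-4 + A\right) + n\right) = n + \left(n + n \left(-4 + A\right)\right) = 2 n + n \left(-4 + A\right)$)
$T{\left(U \right)} = 3$ ($T{\left(U \right)} = 4 - 1 = 3$)
$J{\left(O \right)} = 3 - O$
$J{\left(-2 \right)} \left(-83 - \frac{58}{-4}\right) = \left(3 - -2\right) \left(-83 - \frac{58}{-4}\right) = \left(3 + 2\right) \left(-83 - - \frac{29}{2}\right) = 5 \left(-83 + \frac{29}{2}\right) = 5 \left(- \frac{137}{2}\right) = - \frac{685}{2}$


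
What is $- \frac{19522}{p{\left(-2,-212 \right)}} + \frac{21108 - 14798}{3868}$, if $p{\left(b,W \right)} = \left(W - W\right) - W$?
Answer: $- \frac{4635836}{51251} \approx -90.454$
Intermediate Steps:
$p{\left(b,W \right)} = - W$ ($p{\left(b,W \right)} = 0 - W = - W$)
$- \frac{19522}{p{\left(-2,-212 \right)}} + \frac{21108 - 14798}{3868} = - \frac{19522}{\left(-1\right) \left(-212\right)} + \frac{21108 - 14798}{3868} = - \frac{19522}{212} + \left(21108 - 14798\right) \frac{1}{3868} = \left(-19522\right) \frac{1}{212} + 6310 \cdot \frac{1}{3868} = - \frac{9761}{106} + \frac{3155}{1934} = - \frac{4635836}{51251}$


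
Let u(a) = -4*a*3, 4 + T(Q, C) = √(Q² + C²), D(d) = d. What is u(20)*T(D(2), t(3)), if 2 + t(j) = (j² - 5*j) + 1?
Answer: 960 - 240*√53 ≈ -787.23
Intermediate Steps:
t(j) = -1 + j² - 5*j (t(j) = -2 + ((j² - 5*j) + 1) = -2 + (1 + j² - 5*j) = -1 + j² - 5*j)
T(Q, C) = -4 + √(C² + Q²) (T(Q, C) = -4 + √(Q² + C²) = -4 + √(C² + Q²))
u(a) = -12*a
u(20)*T(D(2), t(3)) = (-12*20)*(-4 + √((-1 + 3² - 5*3)² + 2²)) = -240*(-4 + √((-1 + 9 - 15)² + 4)) = -240*(-4 + √((-7)² + 4)) = -240*(-4 + √(49 + 4)) = -240*(-4 + √53) = 960 - 240*√53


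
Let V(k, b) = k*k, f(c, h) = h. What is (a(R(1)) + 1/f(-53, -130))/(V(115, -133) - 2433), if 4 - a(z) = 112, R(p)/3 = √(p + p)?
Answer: -739/73840 ≈ -0.010008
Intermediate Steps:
R(p) = 3*√2*√p (R(p) = 3*√(p + p) = 3*√(2*p) = 3*(√2*√p) = 3*√2*√p)
a(z) = -108 (a(z) = 4 - 1*112 = 4 - 112 = -108)
V(k, b) = k²
(a(R(1)) + 1/f(-53, -130))/(V(115, -133) - 2433) = (-108 + 1/(-130))/(115² - 2433) = (-108 - 1/130)/(13225 - 2433) = -14041/130/10792 = -14041/130*1/10792 = -739/73840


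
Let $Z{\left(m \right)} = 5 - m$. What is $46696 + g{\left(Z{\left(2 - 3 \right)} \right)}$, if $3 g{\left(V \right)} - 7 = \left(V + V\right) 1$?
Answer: $\frac{140107}{3} \approx 46702.0$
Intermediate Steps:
$g{\left(V \right)} = \frac{7}{3} + \frac{2 V}{3}$ ($g{\left(V \right)} = \frac{7}{3} + \frac{\left(V + V\right) 1}{3} = \frac{7}{3} + \frac{2 V 1}{3} = \frac{7}{3} + \frac{2 V}{3}$)
$46696 + g{\left(Z{\left(2 - 3 \right)} \right)} = 46696 + \left(\frac{7}{3} + \frac{2 \left(5 - \left(2 - 3\right)\right)}{3}\right) = 46696 + \left(\frac{7}{3} + \frac{2 \left(5 - -1\right)}{3}\right) = 46696 + \left(\frac{7}{3} + \frac{2 \left(5 + 1\right)}{3}\right) = 46696 + \left(\frac{7}{3} + \frac{2}{3} \cdot 6\right) = 46696 + \left(\frac{7}{3} + 4\right) = 46696 + \frac{19}{3} = \frac{140107}{3}$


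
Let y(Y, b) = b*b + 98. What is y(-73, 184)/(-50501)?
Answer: -33954/50501 ≈ -0.67234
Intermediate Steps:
y(Y, b) = 98 + b² (y(Y, b) = b² + 98 = 98 + b²)
y(-73, 184)/(-50501) = (98 + 184²)/(-50501) = (98 + 33856)*(-1/50501) = 33954*(-1/50501) = -33954/50501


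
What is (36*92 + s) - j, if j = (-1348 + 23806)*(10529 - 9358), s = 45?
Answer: -26294961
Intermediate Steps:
j = 26298318 (j = 22458*1171 = 26298318)
(36*92 + s) - j = (36*92 + 45) - 1*26298318 = (3312 + 45) - 26298318 = 3357 - 26298318 = -26294961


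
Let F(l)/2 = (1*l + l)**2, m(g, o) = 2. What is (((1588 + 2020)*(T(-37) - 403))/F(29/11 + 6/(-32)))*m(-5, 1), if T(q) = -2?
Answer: -11315842560/185761 ≈ -60916.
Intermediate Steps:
F(l) = 8*l**2 (F(l) = 2*(1*l + l)**2 = 2*(l + l)**2 = 2*(2*l)**2 = 2*(4*l**2) = 8*l**2)
(((1588 + 2020)*(T(-37) - 403))/F(29/11 + 6/(-32)))*m(-5, 1) = (((1588 + 2020)*(-2 - 403))/((8*(29/11 + 6/(-32))**2)))*2 = ((3608*(-405))/((8*(29*(1/11) + 6*(-1/32))**2)))*2 = -1461240*1/(8*(29/11 - 3/16)**2)*2 = -1461240/(8*(431/176)**2)*2 = -1461240/(8*(185761/30976))*2 = -1461240/185761/3872*2 = -1461240*3872/185761*2 = -5657921280/185761*2 = -11315842560/185761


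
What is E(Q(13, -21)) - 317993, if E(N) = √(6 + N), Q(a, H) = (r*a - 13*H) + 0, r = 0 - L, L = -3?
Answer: -317993 + √318 ≈ -3.1798e+5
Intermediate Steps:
r = 3 (r = 0 - 1*(-3) = 0 + 3 = 3)
Q(a, H) = -13*H + 3*a (Q(a, H) = (3*a - 13*H) + 0 = (-13*H + 3*a) + 0 = -13*H + 3*a)
E(Q(13, -21)) - 317993 = √(6 + (-13*(-21) + 3*13)) - 317993 = √(6 + (273 + 39)) - 317993 = √(6 + 312) - 317993 = √318 - 317993 = -317993 + √318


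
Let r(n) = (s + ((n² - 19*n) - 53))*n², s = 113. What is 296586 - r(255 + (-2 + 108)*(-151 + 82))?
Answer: -2489663346022836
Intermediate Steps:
r(n) = n²*(60 + n² - 19*n) (r(n) = (113 + ((n² - 19*n) - 53))*n² = (113 + (-53 + n² - 19*n))*n² = (60 + n² - 19*n)*n² = n²*(60 + n² - 19*n))
296586 - r(255 + (-2 + 108)*(-151 + 82)) = 296586 - (255 + (-2 + 108)*(-151 + 82))²*(60 + (255 + (-2 + 108)*(-151 + 82))² - 19*(255 + (-2 + 108)*(-151 + 82))) = 296586 - (255 + 106*(-69))²*(60 + (255 + 106*(-69))² - 19*(255 + 106*(-69))) = 296586 - (255 - 7314)²*(60 + (255 - 7314)² - 19*(255 - 7314)) = 296586 - (-7059)²*(60 + (-7059)² - 19*(-7059)) = 296586 - 49829481*(60 + 49829481 + 134121) = 296586 - 49829481*49963662 = 296586 - 1*2489663346319422 = 296586 - 2489663346319422 = -2489663346022836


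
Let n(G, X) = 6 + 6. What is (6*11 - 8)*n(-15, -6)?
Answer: 696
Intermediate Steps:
n(G, X) = 12
(6*11 - 8)*n(-15, -6) = (6*11 - 8)*12 = (66 - 8)*12 = 58*12 = 696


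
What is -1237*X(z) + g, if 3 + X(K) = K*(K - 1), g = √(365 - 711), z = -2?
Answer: -3711 + I*√346 ≈ -3711.0 + 18.601*I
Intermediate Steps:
g = I*√346 (g = √(-346) = I*√346 ≈ 18.601*I)
X(K) = -3 + K*(-1 + K) (X(K) = -3 + K*(K - 1) = -3 + K*(-1 + K))
-1237*X(z) + g = -1237*(-3 + (-2)² - 1*(-2)) + I*√346 = -1237*(-3 + 4 + 2) + I*√346 = -1237*3 + I*√346 = -3711 + I*√346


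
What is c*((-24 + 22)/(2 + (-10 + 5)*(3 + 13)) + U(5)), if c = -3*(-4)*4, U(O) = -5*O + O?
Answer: -12464/13 ≈ -958.77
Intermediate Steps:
U(O) = -4*O
c = 48 (c = 12*4 = 48)
c*((-24 + 22)/(2 + (-10 + 5)*(3 + 13)) + U(5)) = 48*((-24 + 22)/(2 + (-10 + 5)*(3 + 13)) - 4*5) = 48*(-2/(2 - 5*16) - 20) = 48*(-2/(2 - 80) - 20) = 48*(-2/(-78) - 20) = 48*(-2*(-1/78) - 20) = 48*(1/39 - 20) = 48*(-779/39) = -12464/13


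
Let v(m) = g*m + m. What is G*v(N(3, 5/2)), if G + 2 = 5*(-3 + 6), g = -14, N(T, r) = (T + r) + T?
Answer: -2873/2 ≈ -1436.5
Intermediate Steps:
N(T, r) = r + 2*T
v(m) = -13*m (v(m) = -14*m + m = -13*m)
G = 13 (G = -2 + 5*(-3 + 6) = -2 + 5*3 = -2 + 15 = 13)
G*v(N(3, 5/2)) = 13*(-13*(5/2 + 2*3)) = 13*(-13*(5*(½) + 6)) = 13*(-13*(5/2 + 6)) = 13*(-13*17/2) = 13*(-221/2) = -2873/2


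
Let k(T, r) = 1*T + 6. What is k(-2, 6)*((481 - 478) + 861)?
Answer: 3456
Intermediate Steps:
k(T, r) = 6 + T (k(T, r) = T + 6 = 6 + T)
k(-2, 6)*((481 - 478) + 861) = (6 - 2)*((481 - 478) + 861) = 4*(3 + 861) = 4*864 = 3456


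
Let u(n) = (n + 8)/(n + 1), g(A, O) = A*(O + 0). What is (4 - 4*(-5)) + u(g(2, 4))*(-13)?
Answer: 8/9 ≈ 0.88889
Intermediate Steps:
g(A, O) = A*O
u(n) = (8 + n)/(1 + n)
(4 - 4*(-5)) + u(g(2, 4))*(-13) = (4 - 4*(-5)) + ((8 + 2*4)/(1 + 2*4))*(-13) = (4 + 20) + ((8 + 8)/(1 + 8))*(-13) = 24 + (16/9)*(-13) = 24 - 208/9 = 8/9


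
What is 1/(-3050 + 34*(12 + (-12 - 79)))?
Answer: -1/5736 ≈ -0.00017434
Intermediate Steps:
1/(-3050 + 34*(12 + (-12 - 79))) = 1/(-3050 + 34*(12 - 91)) = 1/(-3050 + 34*(-79)) = 1/(-3050 - 2686) = 1/(-5736) = -1/5736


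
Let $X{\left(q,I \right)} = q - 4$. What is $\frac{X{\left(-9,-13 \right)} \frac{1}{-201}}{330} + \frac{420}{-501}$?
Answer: $- \frac{9284029}{11077110} \approx -0.83813$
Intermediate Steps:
$X{\left(q,I \right)} = -4 + q$ ($X{\left(q,I \right)} = q - 4 = -4 + q$)
$\frac{X{\left(-9,-13 \right)} \frac{1}{-201}}{330} + \frac{420}{-501} = \frac{\left(-4 - 9\right) \frac{1}{-201}}{330} + \frac{420}{-501} = \left(-13\right) \left(- \frac{1}{201}\right) \frac{1}{330} + 420 \left(- \frac{1}{501}\right) = \frac{13}{201} \cdot \frac{1}{330} - \frac{140}{167} = \frac{13}{66330} - \frac{140}{167} = - \frac{9284029}{11077110}$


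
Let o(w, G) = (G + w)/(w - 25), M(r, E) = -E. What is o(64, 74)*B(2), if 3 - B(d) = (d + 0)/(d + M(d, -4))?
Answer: 368/39 ≈ 9.4359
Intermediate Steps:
B(d) = 3 - d/(4 + d) (B(d) = 3 - (d + 0)/(d - 1*(-4)) = 3 - d/(d + 4) = 3 - d/(4 + d))
o(w, G) = (G + w)/(-25 + w)
o(64, 74)*B(2) = ((74 + 64)/(-25 + 64))*(2*(6 + 2)/(4 + 2)) = (138/39)*(2*8/6) = ((1/39)*138)*(2*(⅙)*8) = (46/13)*(8/3) = 368/39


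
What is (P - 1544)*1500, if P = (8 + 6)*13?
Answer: -2043000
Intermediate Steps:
P = 182 (P = 14*13 = 182)
(P - 1544)*1500 = (182 - 1544)*1500 = -1362*1500 = -2043000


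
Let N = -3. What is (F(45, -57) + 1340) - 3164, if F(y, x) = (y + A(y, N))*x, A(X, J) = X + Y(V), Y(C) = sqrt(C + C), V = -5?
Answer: -6954 - 57*I*sqrt(10) ≈ -6954.0 - 180.25*I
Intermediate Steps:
Y(C) = sqrt(2)*sqrt(C) (Y(C) = sqrt(2*C) = sqrt(2)*sqrt(C))
A(X, J) = X + I*sqrt(10) (A(X, J) = X + sqrt(2)*sqrt(-5) = X + sqrt(2)*(I*sqrt(5)) = X + I*sqrt(10))
F(y, x) = x*(2*y + I*sqrt(10)) (F(y, x) = (y + (y + I*sqrt(10)))*x = (2*y + I*sqrt(10))*x = x*(2*y + I*sqrt(10)))
(F(45, -57) + 1340) - 3164 = (-57*(2*45 + I*sqrt(10)) + 1340) - 3164 = (-57*(90 + I*sqrt(10)) + 1340) - 3164 = ((-5130 - 57*I*sqrt(10)) + 1340) - 3164 = (-3790 - 57*I*sqrt(10)) - 3164 = -6954 - 57*I*sqrt(10)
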